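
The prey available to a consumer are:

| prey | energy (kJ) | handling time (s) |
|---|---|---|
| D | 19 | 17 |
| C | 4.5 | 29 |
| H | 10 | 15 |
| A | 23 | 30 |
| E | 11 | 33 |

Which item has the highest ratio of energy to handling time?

Profitability E/h (kJ/s): D = 19/17 = 1.12, C = 4.5/29 = 0.155, H = 10/15 = 0.667, A = 23/30 = 0.767, E = 11/33 = 0.333.
Ranked: D > A > H > E > C.

D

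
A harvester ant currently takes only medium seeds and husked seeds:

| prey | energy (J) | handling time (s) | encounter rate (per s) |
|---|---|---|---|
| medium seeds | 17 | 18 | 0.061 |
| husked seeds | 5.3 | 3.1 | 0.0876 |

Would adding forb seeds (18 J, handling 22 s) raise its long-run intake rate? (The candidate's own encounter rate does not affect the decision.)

Intake rate on the current diet: R = (0.061×17 + 0.0876×5.3) / (1 + 0.061×18 + 0.0876×3.1) = 1.501/2.37 = 0.6336 J/s.
forb seeds: E/h = 18/22 = 0.8182 J/s.
Since 0.8182 > R, including forb seeds increases the long-run rate.

Yes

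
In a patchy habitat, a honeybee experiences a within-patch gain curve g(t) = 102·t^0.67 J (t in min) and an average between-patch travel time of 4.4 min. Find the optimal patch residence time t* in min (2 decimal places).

8.93 min

By the marginal value theorem, leave when the instantaneous gain rate g'(t) equals the habitat-wide average g(t)/(T + t).
g'(t) = 0.67·102·t^-0.33. Setting 0.67·102·t^-0.33 = 102·t^0.67/(4.4+t) gives 0.67(4.4+t) = t, so 0.33·t = 0.67×4.4.
t* = 0.67×4.4/0.33 = 8.933 min.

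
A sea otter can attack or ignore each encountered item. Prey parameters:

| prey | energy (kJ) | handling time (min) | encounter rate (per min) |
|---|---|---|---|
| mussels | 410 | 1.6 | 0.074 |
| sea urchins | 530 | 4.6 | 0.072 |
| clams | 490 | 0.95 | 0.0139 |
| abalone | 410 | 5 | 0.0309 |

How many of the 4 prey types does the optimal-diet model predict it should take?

Profitabilities (E/h, kJ/min): clams 516, mussels 256, sea urchins 115, abalone 82. Add prey in this order while the next type's profitability exceeds the intake rate on those already taken.
Rate on top 1: 6.722. mussels: 256 > 6.722 → include.
Rate on top 2: 32.83. sea urchins: 115 > 32.83 → include.
Rate on top 3: 51.48. abalone: 82 > 51.48 → include.
Optimal diet: clams, mussels, sea urchins, abalone — 4 of 4 types.

4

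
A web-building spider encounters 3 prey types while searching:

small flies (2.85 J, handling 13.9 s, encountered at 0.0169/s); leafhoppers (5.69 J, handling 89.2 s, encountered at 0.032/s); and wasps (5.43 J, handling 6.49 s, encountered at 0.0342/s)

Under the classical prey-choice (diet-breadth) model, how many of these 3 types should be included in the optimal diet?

E/h in descending order: wasps 0.837, small flies 0.205, leafhoppers 0.0638 J/s. The optimal diet is the largest prefix of this list for which every included type satisfies E_i/h_i > R on the types above it.
Rate on top 1: 0.152. small flies: 0.205 > 0.152 → include.
Rate on top 2: 0.1605. leafhoppers: 0.0638 < 0.1605 → exclude; stop.
Optimal diet: wasps, small flies — 2 of 3 types.

2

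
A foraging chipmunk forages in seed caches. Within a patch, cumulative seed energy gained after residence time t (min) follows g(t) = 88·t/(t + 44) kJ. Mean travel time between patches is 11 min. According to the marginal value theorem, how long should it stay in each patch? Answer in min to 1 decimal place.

Maximise g(t)/(T+t): set derivative to zero → g'(t)(T+t) = g(t).
g'(t) = 88·44/(t + 44)². Setting 88·44/(t+44)² = 88t/[(t+44)(11+t)] gives 44(11+t) = t(t+44), so t² = 44×11 = 484.
t* = √484 = 22 min.

22.0 min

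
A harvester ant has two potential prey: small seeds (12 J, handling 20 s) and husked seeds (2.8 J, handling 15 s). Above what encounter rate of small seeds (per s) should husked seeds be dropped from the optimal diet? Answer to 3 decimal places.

At the threshold, the rate on small seeds alone equals the profitability of husked seeds: λ·12/(1 + λ·20) = 2.8/15 = 0.1867.
Rearranging, λ(12 − 0.1867×20) = 0.1867, so λ = 0.1867/8.267 = 0.02258 per s.

0.023 per s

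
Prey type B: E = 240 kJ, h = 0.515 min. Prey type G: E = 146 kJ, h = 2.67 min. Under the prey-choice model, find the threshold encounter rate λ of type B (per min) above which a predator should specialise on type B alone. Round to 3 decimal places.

0.258 per min

The zero-one rule: include type G iff E₂/h₂ > λE₁/(1+λh₁). Equality gives the switch point.
λE₁h₂ = E₂ + λE₂h₁ ⇒ λ = E₂/(E₁h₂ − E₂h₁) = 146/(640.8 − 75.19) = 0.2581 per min.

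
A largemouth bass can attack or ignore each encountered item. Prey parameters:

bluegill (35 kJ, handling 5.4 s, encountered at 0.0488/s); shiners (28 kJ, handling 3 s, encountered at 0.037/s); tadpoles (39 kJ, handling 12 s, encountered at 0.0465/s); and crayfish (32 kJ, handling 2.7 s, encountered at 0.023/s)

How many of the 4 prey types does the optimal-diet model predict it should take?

4

E/h in descending order: crayfish 11.9, shiners 9.33, bluegill 6.48, tadpoles 3.25 kJ/s. The optimal diet is the largest prefix of this list for which every included type satisfies E_i/h_i > R on the types above it.
Rate on top 1: 0.693. shiners: 9.33 > 0.693 → include.
Rate on top 2: 1.511. bluegill: 6.48 > 1.511 → include.
Rate on top 3: 2.422. tadpoles: 3.25 > 2.422 → include.
Optimal diet: crayfish, shiners, bluegill, tadpoles — 4 of 4 types.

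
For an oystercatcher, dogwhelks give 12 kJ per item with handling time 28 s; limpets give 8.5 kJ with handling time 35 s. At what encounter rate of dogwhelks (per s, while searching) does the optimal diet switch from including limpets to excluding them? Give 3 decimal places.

0.047 per s

At the threshold, the rate on dogwhelks alone equals the profitability of limpets: λ·12/(1 + λ·28) = 8.5/35 = 0.2429.
Rearranging, λ(12 − 0.2429×28) = 0.2429, so λ = 0.2429/5.2 = 0.0467 per s.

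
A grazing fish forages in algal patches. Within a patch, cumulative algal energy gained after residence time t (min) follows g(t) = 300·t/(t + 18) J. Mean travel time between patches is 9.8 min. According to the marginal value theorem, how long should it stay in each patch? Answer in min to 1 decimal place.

13.3 min

Optimal t* satisfies g'(t*) = g(t*)/(T + t*).
g'(t) = 300·18/(t + 18)². Setting 300·18/(t+18)² = 300t/[(t+18)(9.8+t)] gives 18(9.8+t) = t(t+18), so t² = 18×9.8 = 176.4.
t* = √176.4 = 13.28 min.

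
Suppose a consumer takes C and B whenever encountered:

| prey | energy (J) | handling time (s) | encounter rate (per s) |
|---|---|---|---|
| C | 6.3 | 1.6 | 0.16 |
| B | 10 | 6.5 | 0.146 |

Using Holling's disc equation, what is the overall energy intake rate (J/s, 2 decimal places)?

R = (0.16×6.3 + 0.146×10) / (1 + 0.16×1.6 + 0.146×6.5) = 2.468/2.205 = 1.119 J/s.

1.12 J/s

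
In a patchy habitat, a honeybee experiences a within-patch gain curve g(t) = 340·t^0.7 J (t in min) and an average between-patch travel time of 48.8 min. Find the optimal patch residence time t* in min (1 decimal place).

By the marginal value theorem, leave when the instantaneous gain rate g'(t) equals the habitat-wide average g(t)/(T + t).
g'(t) = 0.7·340·t^-0.3. Setting 0.7·340·t^-0.3 = 340·t^0.7/(48.8+t) gives 0.7(48.8+t) = t, so 0.30·t = 0.7×48.8.
t* = 0.7×48.8/0.30 = 113.9 min.

113.9 min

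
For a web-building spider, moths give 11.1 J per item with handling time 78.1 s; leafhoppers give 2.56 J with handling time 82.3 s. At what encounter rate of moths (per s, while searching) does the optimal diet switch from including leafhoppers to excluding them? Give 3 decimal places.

At the threshold, the rate on moths alone equals the profitability of leafhoppers: λ·11.1/(1 + λ·78.1) = 2.56/82.3 = 0.03111.
Rearranging, λ(11.1 − 0.03111×78.1) = 0.03111, so λ = 0.03111/8.671 = 0.003587 per s.

0.004 per s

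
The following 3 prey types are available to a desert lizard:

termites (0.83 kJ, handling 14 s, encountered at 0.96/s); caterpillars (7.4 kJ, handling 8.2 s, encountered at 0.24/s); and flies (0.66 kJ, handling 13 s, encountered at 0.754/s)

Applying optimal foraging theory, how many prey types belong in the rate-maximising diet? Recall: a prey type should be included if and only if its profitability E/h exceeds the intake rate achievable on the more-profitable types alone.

E/h in descending order: caterpillars 0.902, termites 0.0593, flies 0.0508 kJ/s. The optimal diet is the largest prefix of this list for which every included type satisfies E_i/h_i > R on the types above it.
Rate on top 1: 0.5984. termites: 0.0593 < 0.5984 → exclude; stop.
Optimal diet: caterpillars — 1 of 3 types.

1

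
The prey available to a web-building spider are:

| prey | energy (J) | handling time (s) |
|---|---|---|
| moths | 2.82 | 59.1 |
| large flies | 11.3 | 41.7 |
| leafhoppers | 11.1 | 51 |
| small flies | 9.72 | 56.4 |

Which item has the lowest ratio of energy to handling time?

In descending order of E/h:
large flies: 11.3/41.7 = 0.271 J/s
leafhoppers: 11.1/51 = 0.218 J/s
small flies: 9.72/56.4 = 0.172 J/s
moths: 2.82/59.1 = 0.0477 J/s

moths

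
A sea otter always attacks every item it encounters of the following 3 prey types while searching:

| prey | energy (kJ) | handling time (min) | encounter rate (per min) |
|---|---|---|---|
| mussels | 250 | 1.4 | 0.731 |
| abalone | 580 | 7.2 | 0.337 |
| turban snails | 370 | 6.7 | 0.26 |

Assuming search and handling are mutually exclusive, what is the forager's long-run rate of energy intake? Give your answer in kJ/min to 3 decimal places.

76.619 kJ/min

R = (0.731×250 + 0.337×580 + 0.26×370) / (1 + 0.731×1.4 + 0.337×7.2 + 0.26×6.7) = 474.4/6.192 = 76.62 kJ/min.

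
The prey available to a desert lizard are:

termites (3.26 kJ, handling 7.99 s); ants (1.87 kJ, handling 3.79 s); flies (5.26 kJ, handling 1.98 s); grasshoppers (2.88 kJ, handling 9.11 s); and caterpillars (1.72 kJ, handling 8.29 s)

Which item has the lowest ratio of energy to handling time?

caterpillars

In descending order of E/h:
flies: 5.26/1.98 = 2.66 kJ/s
ants: 1.87/3.79 = 0.493 kJ/s
termites: 3.26/7.99 = 0.408 kJ/s
grasshoppers: 2.88/9.11 = 0.316 kJ/s
caterpillars: 1.72/8.29 = 0.207 kJ/s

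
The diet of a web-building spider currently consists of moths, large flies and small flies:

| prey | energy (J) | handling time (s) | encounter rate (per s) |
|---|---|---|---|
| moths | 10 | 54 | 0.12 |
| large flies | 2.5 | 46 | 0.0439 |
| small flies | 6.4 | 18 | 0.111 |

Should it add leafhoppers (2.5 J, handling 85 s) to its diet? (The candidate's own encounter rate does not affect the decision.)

No

On moths, large flies and small flies alone, R = ΣλE/(1+Σλh) = 2.02/11.5 = 0.1757 J/s.
Profitability of leafhoppers: 2.5/85 = 0.02941 J/s.
0.02941 < 0.1757, so adding leafhoppers would lower the average — exclude it.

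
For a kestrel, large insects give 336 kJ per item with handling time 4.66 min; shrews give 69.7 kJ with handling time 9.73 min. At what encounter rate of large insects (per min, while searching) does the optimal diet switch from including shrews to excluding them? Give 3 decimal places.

At the threshold, the rate on large insects alone equals the profitability of shrews: λ·336/(1 + λ·4.66) = 69.7/9.73 = 7.163.
Rearranging, λ(336 − 7.163×4.66) = 7.163, so λ = 7.163/302.6 = 0.02367 per min.

0.024 per min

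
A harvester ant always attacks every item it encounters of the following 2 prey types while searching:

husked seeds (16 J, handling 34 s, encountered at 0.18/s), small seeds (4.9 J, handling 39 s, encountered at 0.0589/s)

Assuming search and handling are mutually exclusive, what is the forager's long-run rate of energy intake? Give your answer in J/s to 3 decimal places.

0.336 J/s

Energy encountered per unit search time: 0.18×16 + 0.0589×4.9 = 3.169 J/s.
Handling time per unit search time: 0.18×34 + 0.0589×39 = 8.417.
Rate = 3.169/(1 + 8.417) = 0.3365 J/s.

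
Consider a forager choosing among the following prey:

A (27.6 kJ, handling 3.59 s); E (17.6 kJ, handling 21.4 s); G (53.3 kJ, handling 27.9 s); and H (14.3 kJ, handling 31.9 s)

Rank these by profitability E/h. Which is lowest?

H

Profitability E/h (kJ/s): A = 27.6/3.59 = 7.69, E = 17.6/21.4 = 0.822, G = 53.3/27.9 = 1.91, H = 14.3/31.9 = 0.448.
Ranked: A > G > E > H.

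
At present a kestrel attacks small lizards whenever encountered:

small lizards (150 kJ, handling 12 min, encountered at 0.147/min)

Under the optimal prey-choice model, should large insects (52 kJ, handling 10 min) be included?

No

Current rate: (0.147×150)/(1 + 0.147×12) = 7.978 kJ/min.
Profitability of large insects: 52/10 = 5.2 kJ/min.
Since 5.2 < R, time spent handling large insects is better spent searching.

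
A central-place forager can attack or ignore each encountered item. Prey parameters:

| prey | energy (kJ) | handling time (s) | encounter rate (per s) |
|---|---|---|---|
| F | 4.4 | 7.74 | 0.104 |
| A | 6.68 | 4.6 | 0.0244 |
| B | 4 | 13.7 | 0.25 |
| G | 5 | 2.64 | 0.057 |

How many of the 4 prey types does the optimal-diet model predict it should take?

Profitabilities (E/h, kJ/s): G 1.89, A 1.45, F 0.568, B 0.292. Add prey in this order while the next type's profitability exceeds the intake rate on those already taken.
Rate on top 1: 0.2477. A: 1.45 > 0.2477 → include.
Rate on top 2: 0.3548. F: 0.568 > 0.3548 → include.
Rate on top 3: 0.438. B: 0.292 < 0.438 → exclude; stop.
Optimal diet: G, A, F — 3 of 4 types.

3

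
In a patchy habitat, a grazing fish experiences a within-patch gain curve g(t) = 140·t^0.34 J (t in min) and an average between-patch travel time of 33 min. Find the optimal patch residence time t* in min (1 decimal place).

17.0 min

By the marginal value theorem, leave when the instantaneous gain rate g'(t) equals the habitat-wide average g(t)/(T + t).
g'(t) = 0.34·140·t^-0.66. Setting 0.34·140·t^-0.66 = 140·t^0.34/(33+t) gives 0.34(33+t) = t, so 0.66·t = 0.34×33.
t* = 0.34×33/0.66 = 17 min.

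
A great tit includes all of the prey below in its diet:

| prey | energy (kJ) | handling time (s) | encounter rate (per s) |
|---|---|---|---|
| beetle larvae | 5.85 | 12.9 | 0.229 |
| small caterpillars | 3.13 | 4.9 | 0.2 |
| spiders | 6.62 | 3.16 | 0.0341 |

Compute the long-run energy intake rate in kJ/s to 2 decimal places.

0.43 kJ/s

R = (0.229×5.85 + 0.2×3.13 + 0.0341×6.62) / (1 + 0.229×12.9 + 0.2×4.9 + 0.0341×3.16) = 2.191/5.042 = 0.4346 kJ/s.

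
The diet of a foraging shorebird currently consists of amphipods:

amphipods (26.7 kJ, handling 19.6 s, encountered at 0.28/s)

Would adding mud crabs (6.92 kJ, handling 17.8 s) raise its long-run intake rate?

Current rate: (0.28×26.7)/(1 + 0.28×19.6) = 1.152 kJ/s.
Profitability of mud crabs: 6.92/17.8 = 0.3888 kJ/s.
0.3888 < 1.152, so adding mud crabs would lower the average — exclude it.

No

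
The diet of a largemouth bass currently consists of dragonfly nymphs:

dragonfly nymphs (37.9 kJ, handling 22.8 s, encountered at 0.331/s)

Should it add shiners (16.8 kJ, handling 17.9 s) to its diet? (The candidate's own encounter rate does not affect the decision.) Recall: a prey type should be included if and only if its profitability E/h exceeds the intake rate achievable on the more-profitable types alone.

No

On dragonfly nymphs alone, R = ΣλE/(1+Σλh) = 12.54/8.547 = 1.468 kJ/s.
Profitability of shiners: 16.8/17.9 = 0.9385 kJ/s.
0.9385 < 1.468, so adding shiners would lower the average — exclude it.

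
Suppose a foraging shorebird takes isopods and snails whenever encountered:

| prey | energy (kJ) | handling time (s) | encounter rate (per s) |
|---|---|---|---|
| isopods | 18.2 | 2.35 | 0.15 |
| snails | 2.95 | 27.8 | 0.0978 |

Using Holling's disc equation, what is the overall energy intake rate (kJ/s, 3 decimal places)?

0.741 kJ/s

R = (0.15×18.2 + 0.0978×2.95) / (1 + 0.15×2.35 + 0.0978×27.8) = 3.019/4.071 = 0.7414 kJ/s.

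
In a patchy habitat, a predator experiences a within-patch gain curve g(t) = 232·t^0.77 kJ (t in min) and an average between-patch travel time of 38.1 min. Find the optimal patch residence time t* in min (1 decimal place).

Maximise g(t)/(T+t): set derivative to zero → g'(t)(T+t) = g(t).
g'(t) = 0.77·232·t^-0.23. Setting 0.77·232·t^-0.23 = 232·t^0.77/(38.1+t) gives 0.77(38.1+t) = t, so 0.23·t = 0.77×38.1.
t* = 0.77×38.1/0.23 = 127.6 min.

127.6 min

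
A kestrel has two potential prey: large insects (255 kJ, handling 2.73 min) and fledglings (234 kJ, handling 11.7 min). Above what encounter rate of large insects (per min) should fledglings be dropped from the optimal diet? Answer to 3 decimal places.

At the threshold, the rate on large insects alone equals the profitability of fledglings: λ·255/(1 + λ·2.73) = 234/11.7 = 20.
Rearranging, λ(255 − 20×2.73) = 20, so λ = 20/200.4 = 0.0998 per min.

0.100 per min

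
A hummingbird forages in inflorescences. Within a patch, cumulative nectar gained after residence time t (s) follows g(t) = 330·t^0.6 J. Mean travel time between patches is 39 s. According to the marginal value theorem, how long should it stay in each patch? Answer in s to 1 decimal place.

58.5 s

Maximise g(t)/(T+t): set derivative to zero → g'(t)(T+t) = g(t).
g'(t) = 0.6·330·t^-0.4. Setting 0.6·330·t^-0.4 = 330·t^0.6/(39+t) gives 0.6(39+t) = t, so 0.40·t = 0.6×39.
t* = 0.6×39/0.40 = 58.5 s.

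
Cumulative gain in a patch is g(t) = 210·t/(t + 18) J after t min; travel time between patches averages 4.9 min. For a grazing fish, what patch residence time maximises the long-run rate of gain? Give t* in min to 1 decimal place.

By the marginal value theorem, leave when the instantaneous gain rate g'(t) equals the habitat-wide average g(t)/(T + t).
g'(t) = 210·18/(t + 18)². Setting 210·18/(t+18)² = 210t/[(t+18)(4.9+t)] gives 18(4.9+t) = t(t+18), so t² = 18×4.9 = 88.2.
t* = √88.2 = 9.391 min.

9.4 min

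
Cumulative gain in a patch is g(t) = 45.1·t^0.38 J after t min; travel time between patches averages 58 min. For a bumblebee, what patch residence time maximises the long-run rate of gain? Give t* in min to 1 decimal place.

Maximise g(t)/(T+t): set derivative to zero → g'(t)(T+t) = g(t).
g'(t) = 0.38·45.1·t^-0.62. Setting 0.38·45.1·t^-0.62 = 45.1·t^0.38/(58+t) gives 0.38(58+t) = t, so 0.62·t = 0.38×58.
t* = 0.38×58/0.62 = 35.55 min.

35.5 min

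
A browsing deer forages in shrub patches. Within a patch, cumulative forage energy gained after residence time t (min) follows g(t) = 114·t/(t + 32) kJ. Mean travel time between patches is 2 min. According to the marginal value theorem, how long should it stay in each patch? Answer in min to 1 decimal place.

Maximise g(t)/(T+t): set derivative to zero → g'(t)(T+t) = g(t).
g'(t) = 114·32/(t + 32)². Setting 114·32/(t+32)² = 114t/[(t+32)(2+t)] gives 32(2+t) = t(t+32), so t² = 32×2 = 64.
t* = √64 = 8 min.

8.0 min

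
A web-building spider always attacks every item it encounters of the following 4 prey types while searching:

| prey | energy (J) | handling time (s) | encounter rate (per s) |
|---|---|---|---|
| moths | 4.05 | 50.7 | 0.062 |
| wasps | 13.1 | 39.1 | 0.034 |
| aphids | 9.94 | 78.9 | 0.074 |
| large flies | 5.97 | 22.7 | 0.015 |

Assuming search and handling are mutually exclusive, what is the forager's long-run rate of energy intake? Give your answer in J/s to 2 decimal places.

0.13 J/s

Energy encountered per unit search time: 0.062×4.05 + 0.034×13.1 + 0.074×9.94 + 0.015×5.97 = 1.522 J/s.
Handling time per unit search time: 0.062×50.7 + 0.034×39.1 + 0.074×78.9 + 0.015×22.7 = 10.65.
Rate = 1.522/(1 + 10.65) = 0.1306 J/s.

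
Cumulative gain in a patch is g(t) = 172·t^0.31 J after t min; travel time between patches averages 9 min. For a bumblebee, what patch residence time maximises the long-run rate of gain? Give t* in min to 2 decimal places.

4.04 min

By the marginal value theorem, leave when the instantaneous gain rate g'(t) equals the habitat-wide average g(t)/(T + t).
g'(t) = 0.31·172·t^-0.69. Setting 0.31·172·t^-0.69 = 172·t^0.31/(9+t) gives 0.31(9+t) = t, so 0.69·t = 0.31×9.
t* = 0.31×9/0.69 = 4.043 min.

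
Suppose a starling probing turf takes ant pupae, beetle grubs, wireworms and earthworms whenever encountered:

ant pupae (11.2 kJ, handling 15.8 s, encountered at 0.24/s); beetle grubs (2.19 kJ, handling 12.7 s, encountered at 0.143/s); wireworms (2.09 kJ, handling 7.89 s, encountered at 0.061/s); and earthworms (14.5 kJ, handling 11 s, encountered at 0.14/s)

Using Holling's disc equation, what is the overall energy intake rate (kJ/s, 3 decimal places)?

Energy encountered per unit search time: 0.24×11.2 + 0.143×2.19 + 0.061×2.09 + 0.14×14.5 = 5.159 kJ/s.
Handling time per unit search time: 0.24×15.8 + 0.143×12.7 + 0.061×7.89 + 0.14×11 = 7.629.
Rate = 5.159/(1 + 7.629) = 0.5978 kJ/s.

0.598 kJ/s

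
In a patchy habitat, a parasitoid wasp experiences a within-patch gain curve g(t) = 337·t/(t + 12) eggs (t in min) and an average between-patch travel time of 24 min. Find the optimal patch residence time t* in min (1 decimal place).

17.0 min

Optimal t* satisfies g'(t*) = g(t*)/(T + t*).
g'(t) = 337·12/(t + 12)². Setting 337·12/(t+12)² = 337t/[(t+12)(24+t)] gives 12(24+t) = t(t+12), so t² = 12×24 = 288.
t* = √288 = 16.97 min.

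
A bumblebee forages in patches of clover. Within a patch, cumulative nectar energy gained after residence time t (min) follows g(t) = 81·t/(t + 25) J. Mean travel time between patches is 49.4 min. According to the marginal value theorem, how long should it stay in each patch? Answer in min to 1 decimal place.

Maximise g(t)/(T+t): set derivative to zero → g'(t)(T+t) = g(t).
g'(t) = 81·25/(t + 25)². Setting 81·25/(t+25)² = 81t/[(t+25)(49.4+t)] gives 25(49.4+t) = t(t+25), so t² = 25×49.4 = 1235.
t* = √1235 = 35.14 min.

35.1 min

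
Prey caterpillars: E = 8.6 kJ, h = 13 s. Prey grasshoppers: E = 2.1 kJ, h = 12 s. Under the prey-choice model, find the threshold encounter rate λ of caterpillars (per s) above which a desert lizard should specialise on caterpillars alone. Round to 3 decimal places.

0.028 per s

The zero-one rule: include grasshoppers iff E₂/h₂ > λE₁/(1+λh₁). Equality gives the switch point.
λE₁h₂ = E₂ + λE₂h₁ ⇒ λ = E₂/(E₁h₂ − E₂h₁) = 2.1/(103.2 − 27.3) = 0.02767 per s.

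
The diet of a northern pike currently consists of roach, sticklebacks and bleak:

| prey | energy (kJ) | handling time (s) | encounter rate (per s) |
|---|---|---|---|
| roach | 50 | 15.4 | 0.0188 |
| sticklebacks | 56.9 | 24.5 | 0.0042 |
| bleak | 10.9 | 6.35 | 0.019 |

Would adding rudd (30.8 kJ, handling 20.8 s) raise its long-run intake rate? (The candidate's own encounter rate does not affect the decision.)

Yes

Current rate: (0.0188×50 + 0.0042×56.9 + 0.019×10.9)/(1 + 0.0188×15.4 + 0.0042×24.5 + 0.019×6.35) = 0.9161 kJ/s.
Profitability of rudd: 30.8/20.8 = 1.481 kJ/s.
1.481 > 0.9161, so adding rudd raises the average — include it.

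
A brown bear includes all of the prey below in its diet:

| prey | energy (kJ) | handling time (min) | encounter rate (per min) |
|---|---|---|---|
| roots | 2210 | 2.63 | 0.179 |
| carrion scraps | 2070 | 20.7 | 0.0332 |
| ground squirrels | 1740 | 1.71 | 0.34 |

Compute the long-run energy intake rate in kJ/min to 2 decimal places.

385.45 kJ/min

Energy encountered per unit search time: 0.179×2210 + 0.0332×2070 + 0.34×1740 = 1056 kJ/min.
Handling time per unit search time: 0.179×2.63 + 0.0332×20.7 + 0.34×1.71 = 1.739.
Rate = 1056/(1 + 1.739) = 385.5 kJ/min.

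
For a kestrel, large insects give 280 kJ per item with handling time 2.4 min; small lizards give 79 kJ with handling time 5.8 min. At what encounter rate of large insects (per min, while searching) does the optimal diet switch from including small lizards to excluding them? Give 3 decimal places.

0.055 per min

The zero-one rule: include small lizards iff E₂/h₂ > λE₁/(1+λh₁). Equality gives the switch point.
λE₁h₂ = E₂ + λE₂h₁ ⇒ λ = E₂/(E₁h₂ − E₂h₁) = 79/(1624 − 189.6) = 0.05508 per min.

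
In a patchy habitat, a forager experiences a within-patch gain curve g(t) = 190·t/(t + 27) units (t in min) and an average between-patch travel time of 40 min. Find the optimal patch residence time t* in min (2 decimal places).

32.86 min

By the marginal value theorem, leave when the instantaneous gain rate g'(t) equals the habitat-wide average g(t)/(T + t).
g'(t) = 190·27/(t + 27)². Setting 190·27/(t+27)² = 190t/[(t+27)(40+t)] gives 27(40+t) = t(t+27), so t² = 27×40 = 1080.
t* = √1080 = 32.86 min.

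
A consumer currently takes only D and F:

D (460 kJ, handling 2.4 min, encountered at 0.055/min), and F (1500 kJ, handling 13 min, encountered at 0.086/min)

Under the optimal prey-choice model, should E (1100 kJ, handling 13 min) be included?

Yes

Current rate: (0.055×460 + 0.086×1500)/(1 + 0.055×2.4 + 0.086×13) = 68.58 kJ/min.
E: E/h = 1100/13 = 84.62 kJ/min.
Since 84.62 > R, including E increases the long-run rate.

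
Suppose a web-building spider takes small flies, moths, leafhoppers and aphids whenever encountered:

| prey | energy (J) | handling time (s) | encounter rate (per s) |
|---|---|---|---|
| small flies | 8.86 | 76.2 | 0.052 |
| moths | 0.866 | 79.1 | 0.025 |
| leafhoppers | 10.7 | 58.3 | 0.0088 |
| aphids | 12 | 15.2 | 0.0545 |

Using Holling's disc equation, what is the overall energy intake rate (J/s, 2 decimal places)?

0.15 J/s

Energy encountered per unit search time: 0.052×8.86 + 0.025×0.866 + 0.0088×10.7 + 0.0545×12 = 1.231 J/s.
Handling time per unit search time: 0.052×76.2 + 0.025×79.1 + 0.0088×58.3 + 0.0545×15.2 = 7.281.
Rate = 1.231/(1 + 7.281) = 0.1486 J/s.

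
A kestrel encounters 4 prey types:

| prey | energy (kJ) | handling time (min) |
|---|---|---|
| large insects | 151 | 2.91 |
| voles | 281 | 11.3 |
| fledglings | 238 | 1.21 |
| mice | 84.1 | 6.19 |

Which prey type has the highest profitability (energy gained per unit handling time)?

fledglings

Profitability E/h (kJ/min): large insects = 151/2.91 = 51.9, voles = 281/11.3 = 24.9, fledglings = 238/1.21 = 197, mice = 84.1/6.19 = 13.6.
Ranked: fledglings > large insects > voles > mice.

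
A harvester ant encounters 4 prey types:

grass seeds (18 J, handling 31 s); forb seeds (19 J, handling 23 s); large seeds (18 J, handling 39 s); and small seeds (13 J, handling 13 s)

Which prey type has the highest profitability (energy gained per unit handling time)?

In descending order of E/h:
small seeds: 13/13 = 1 J/s
forb seeds: 19/23 = 0.826 J/s
grass seeds: 18/31 = 0.581 J/s
large seeds: 18/39 = 0.462 J/s

small seeds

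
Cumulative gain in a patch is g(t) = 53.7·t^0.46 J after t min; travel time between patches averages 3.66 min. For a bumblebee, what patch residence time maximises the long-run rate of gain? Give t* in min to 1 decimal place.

3.1 min

Optimal t* satisfies g'(t*) = g(t*)/(T + t*).
g'(t) = 0.46·53.7·t^-0.54. Setting 0.46·53.7·t^-0.54 = 53.7·t^0.46/(3.66+t) gives 0.46(3.66+t) = t, so 0.54·t = 0.46×3.66.
t* = 0.46×3.66/0.54 = 3.118 min.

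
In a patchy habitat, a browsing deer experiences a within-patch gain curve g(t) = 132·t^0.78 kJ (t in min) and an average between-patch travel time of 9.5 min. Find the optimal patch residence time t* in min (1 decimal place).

33.7 min

By the marginal value theorem, leave when the instantaneous gain rate g'(t) equals the habitat-wide average g(t)/(T + t).
g'(t) = 0.78·132·t^-0.22. Setting 0.78·132·t^-0.22 = 132·t^0.78/(9.5+t) gives 0.78(9.5+t) = t, so 0.22·t = 0.78×9.5.
t* = 0.78×9.5/0.22 = 33.68 min.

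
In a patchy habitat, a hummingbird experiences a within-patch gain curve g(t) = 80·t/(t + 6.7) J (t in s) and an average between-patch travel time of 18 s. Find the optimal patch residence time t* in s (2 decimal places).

10.98 s

Maximise g(t)/(T+t): set derivative to zero → g'(t)(T+t) = g(t).
g'(t) = 80·6.7/(t + 6.7)². Setting 80·6.7/(t+6.7)² = 80t/[(t+6.7)(18+t)] gives 6.7(18+t) = t(t+6.7), so t² = 6.7×18 = 120.6.
t* = √120.6 = 10.98 s.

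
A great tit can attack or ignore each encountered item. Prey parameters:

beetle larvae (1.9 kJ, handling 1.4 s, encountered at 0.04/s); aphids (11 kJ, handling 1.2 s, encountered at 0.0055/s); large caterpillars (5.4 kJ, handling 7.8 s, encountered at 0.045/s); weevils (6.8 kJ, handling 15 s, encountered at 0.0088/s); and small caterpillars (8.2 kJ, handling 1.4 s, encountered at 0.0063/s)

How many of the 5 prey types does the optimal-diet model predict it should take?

5

E/h in descending order: aphids 9.17, small caterpillars 5.86, beetle larvae 1.36, large caterpillars 0.692, weevils 0.453 kJ/s. The optimal diet is the largest prefix of this list for which every included type satisfies E_i/h_i > R on the types above it.
Rate on top 1: 0.0601. small caterpillars: 5.86 > 0.0601 → include.
Rate on top 2: 0.1105. beetle larvae: 1.36 > 0.1105 → include.
Rate on top 3: 0.1756. large caterpillars: 0.692 > 0.1756 → include.
Rate on top 4: 0.3031. weevils: 0.453 > 0.3031 → include.
Optimal diet: aphids, small caterpillars, beetle larvae, large caterpillars, weevils — 5 of 5 types.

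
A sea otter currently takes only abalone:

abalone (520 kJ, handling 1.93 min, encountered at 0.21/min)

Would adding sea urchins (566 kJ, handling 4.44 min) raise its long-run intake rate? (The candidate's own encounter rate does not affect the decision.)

Yes

Intake rate on the current diet: R = (0.21×520) / (1 + 0.21×1.93) = 109.2/1.405 = 77.71 kJ/min.
sea urchins: E/h = 566/4.44 = 127.5 kJ/min.
Since 127.5 > R, including sea urchins increases the long-run rate.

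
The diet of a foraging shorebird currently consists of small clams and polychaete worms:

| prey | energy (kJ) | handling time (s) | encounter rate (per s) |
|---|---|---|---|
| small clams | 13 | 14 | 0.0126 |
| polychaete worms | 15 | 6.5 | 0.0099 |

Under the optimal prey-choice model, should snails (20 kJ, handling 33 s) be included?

Yes

Intake rate on the current diet: R = (0.0126×13 + 0.0099×15) / (1 + 0.0126×14 + 0.0099×6.5) = 0.3123/1.241 = 0.2517 kJ/s.
snails: E/h = 20/33 = 0.6061 kJ/s.
Since 0.6061 > R, including snails increases the long-run rate.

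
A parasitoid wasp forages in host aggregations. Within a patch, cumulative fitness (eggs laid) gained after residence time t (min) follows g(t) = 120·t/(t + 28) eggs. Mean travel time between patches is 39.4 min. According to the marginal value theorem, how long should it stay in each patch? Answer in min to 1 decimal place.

Maximise g(t)/(T+t): set derivative to zero → g'(t)(T+t) = g(t).
g'(t) = 120·28/(t + 28)². Setting 120·28/(t+28)² = 120t/[(t+28)(39.4+t)] gives 28(39.4+t) = t(t+28), so t² = 28×39.4 = 1103.
t* = √1103 = 33.21 min.

33.2 min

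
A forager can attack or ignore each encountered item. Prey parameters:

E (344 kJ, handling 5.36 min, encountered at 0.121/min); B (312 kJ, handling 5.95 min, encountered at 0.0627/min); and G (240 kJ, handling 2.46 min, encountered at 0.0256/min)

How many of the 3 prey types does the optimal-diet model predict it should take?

Profitabilities (E/h, kJ/min): G 97.6, E 64.2, B 52.4. Add prey in this order while the next type's profitability exceeds the intake rate on those already taken.
Rate on top 1: 5.78. E: 64.2 > 5.78 → include.
Rate on top 2: 27.91. B: 52.4 > 27.91 → include.
Optimal diet: G, E, B — 3 of 3 types.

3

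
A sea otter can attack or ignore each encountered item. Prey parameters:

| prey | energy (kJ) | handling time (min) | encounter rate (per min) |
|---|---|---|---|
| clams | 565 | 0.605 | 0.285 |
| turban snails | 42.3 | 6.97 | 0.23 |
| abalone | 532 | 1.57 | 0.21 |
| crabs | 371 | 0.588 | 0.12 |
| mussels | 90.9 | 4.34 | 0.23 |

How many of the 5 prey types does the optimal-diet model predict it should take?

3

Rank by E/h (kJ/min): clams 934, crabs 631, abalone 339, mussels 20.9, turban snails 6.07. Include each in turn until the next type's E/h falls below the running intake rate.
Rate on top 1: 137.3. crabs: 631 > 137.3 → include.
Rate on top 2: 165.4. abalone: 339 > 165.4 → include.
Rate on top 3: 201.7. mussels: 20.9 < 201.7 → exclude; stop.
Optimal diet: clams, crabs, abalone — 3 of 5 types.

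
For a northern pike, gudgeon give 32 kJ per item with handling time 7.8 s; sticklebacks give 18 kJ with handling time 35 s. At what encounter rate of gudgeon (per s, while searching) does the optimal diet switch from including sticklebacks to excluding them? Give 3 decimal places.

0.018 per s

Drop sticklebacks once their profitability E₂/h₂ falls below the rate achievable on gudgeon alone: E₂/h₂ = λE₁/(1 + λh₁).
Solve for λ: λE₁h₂ = E₂(1 + λh₁) → λ(E₁h₂ − E₂h₁) = E₂ → λ = E₂/(E₁h₂ − E₂h₁).
λ = 18/(32×35 − 18×7.8) = 18/979.6 = 0.01837 per s.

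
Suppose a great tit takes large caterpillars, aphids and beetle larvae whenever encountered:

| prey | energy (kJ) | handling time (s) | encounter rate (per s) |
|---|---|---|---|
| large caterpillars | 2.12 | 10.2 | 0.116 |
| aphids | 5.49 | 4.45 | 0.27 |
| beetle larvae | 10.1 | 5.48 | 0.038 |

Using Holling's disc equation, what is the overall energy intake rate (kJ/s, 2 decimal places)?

0.59 kJ/s

R = (0.116×2.12 + 0.27×5.49 + 0.038×10.1) / (1 + 0.116×10.2 + 0.27×4.45 + 0.038×5.48) = 2.112/3.593 = 0.5878 kJ/s.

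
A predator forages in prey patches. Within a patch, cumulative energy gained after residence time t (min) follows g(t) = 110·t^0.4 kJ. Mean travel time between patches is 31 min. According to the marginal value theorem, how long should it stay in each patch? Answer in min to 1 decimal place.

20.7 min

By the marginal value theorem, leave when the instantaneous gain rate g'(t) equals the habitat-wide average g(t)/(T + t).
g'(t) = 0.4·110·t^-0.6. Setting 0.4·110·t^-0.6 = 110·t^0.4/(31+t) gives 0.4(31+t) = t, so 0.60·t = 0.4×31.
t* = 0.4×31/0.60 = 20.67 min.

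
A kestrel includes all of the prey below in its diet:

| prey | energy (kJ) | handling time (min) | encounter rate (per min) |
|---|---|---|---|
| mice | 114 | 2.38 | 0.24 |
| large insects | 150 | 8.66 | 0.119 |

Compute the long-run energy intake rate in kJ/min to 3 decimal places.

R = (0.24×114 + 0.119×150) / (1 + 0.24×2.38 + 0.119×8.66) = 45.21/2.602 = 17.38 kJ/min.

17.377 kJ/min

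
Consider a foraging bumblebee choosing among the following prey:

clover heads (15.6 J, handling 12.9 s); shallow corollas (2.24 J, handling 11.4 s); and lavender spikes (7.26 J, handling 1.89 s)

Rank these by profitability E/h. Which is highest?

In descending order of E/h:
lavender spikes: 7.26/1.89 = 3.84 J/s
clover heads: 15.6/12.9 = 1.21 J/s
shallow corollas: 2.24/11.4 = 0.196 J/s

lavender spikes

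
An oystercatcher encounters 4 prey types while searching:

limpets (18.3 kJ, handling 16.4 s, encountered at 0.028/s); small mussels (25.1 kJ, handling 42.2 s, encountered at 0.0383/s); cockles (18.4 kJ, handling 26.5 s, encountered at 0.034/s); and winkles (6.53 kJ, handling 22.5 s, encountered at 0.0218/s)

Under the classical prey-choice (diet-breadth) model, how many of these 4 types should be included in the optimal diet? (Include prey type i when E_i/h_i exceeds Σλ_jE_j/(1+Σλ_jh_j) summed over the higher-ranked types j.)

Rank by E/h (kJ/s): limpets 1.12, cockles 0.694, small mussels 0.595, winkles 0.29. Include each in turn until the next type's E/h falls below the running intake rate.
Rate on top 1: 0.3512. cockles: 0.694 > 0.3512 → include.
Rate on top 2: 0.4822. small mussels: 0.595 > 0.4822 → include.
Rate on top 3: 0.5279. winkles: 0.29 < 0.5279 → exclude; stop.
Optimal diet: limpets, cockles, small mussels — 3 of 4 types.

3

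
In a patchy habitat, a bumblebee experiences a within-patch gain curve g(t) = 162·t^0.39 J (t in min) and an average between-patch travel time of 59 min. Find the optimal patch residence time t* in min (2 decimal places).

By the marginal value theorem, leave when the instantaneous gain rate g'(t) equals the habitat-wide average g(t)/(T + t).
g'(t) = 0.39·162·t^-0.61. Setting 0.39·162·t^-0.61 = 162·t^0.39/(59+t) gives 0.39(59+t) = t, so 0.61·t = 0.39×59.
t* = 0.39×59/0.61 = 37.72 min.

37.72 min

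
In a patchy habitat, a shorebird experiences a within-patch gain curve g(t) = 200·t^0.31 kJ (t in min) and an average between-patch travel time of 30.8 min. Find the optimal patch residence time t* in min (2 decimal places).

13.84 min

By the marginal value theorem, leave when the instantaneous gain rate g'(t) equals the habitat-wide average g(t)/(T + t).
g'(t) = 0.31·200·t^-0.69. Setting 0.31·200·t^-0.69 = 200·t^0.31/(30.8+t) gives 0.31(30.8+t) = t, so 0.69·t = 0.31×30.8.
t* = 0.31×30.8/0.69 = 13.84 min.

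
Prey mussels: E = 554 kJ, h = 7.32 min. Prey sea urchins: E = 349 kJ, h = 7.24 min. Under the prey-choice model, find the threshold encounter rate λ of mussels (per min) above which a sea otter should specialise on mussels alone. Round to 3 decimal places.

0.240 per min

At the threshold, the rate on mussels alone equals the profitability of sea urchins: λ·554/(1 + λ·7.32) = 349/7.24 = 48.2.
Rearranging, λ(554 − 48.2×7.32) = 48.2, so λ = 48.2/201.1 = 0.2397 per min.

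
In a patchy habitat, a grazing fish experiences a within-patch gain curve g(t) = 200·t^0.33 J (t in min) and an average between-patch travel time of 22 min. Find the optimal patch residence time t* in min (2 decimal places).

10.84 min

Optimal t* satisfies g'(t*) = g(t*)/(T + t*).
g'(t) = 0.33·200·t^-0.67. Setting 0.33·200·t^-0.67 = 200·t^0.33/(22+t) gives 0.33(22+t) = t, so 0.67·t = 0.33×22.
t* = 0.33×22/0.67 = 10.84 min.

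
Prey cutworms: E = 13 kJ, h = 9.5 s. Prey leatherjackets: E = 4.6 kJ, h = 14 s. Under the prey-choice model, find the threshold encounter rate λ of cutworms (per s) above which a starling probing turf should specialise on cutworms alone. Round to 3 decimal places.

0.033 per s

Drop leatherjackets once their profitability E₂/h₂ falls below the rate achievable on cutworms alone: E₂/h₂ = λE₁/(1 + λh₁).
Solve for λ: λE₁h₂ = E₂(1 + λh₁) → λ(E₁h₂ − E₂h₁) = E₂ → λ = E₂/(E₁h₂ − E₂h₁).
λ = 4.6/(13×14 − 4.6×9.5) = 4.6/138.3 = 0.03326 per s.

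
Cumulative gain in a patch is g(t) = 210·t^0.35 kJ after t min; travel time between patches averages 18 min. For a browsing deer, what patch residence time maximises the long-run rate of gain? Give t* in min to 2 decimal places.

Maximise g(t)/(T+t): set derivative to zero → g'(t)(T+t) = g(t).
g'(t) = 0.35·210·t^-0.65. Setting 0.35·210·t^-0.65 = 210·t^0.35/(18+t) gives 0.35(18+t) = t, so 0.65·t = 0.35×18.
t* = 0.35×18/0.65 = 9.692 min.

9.69 min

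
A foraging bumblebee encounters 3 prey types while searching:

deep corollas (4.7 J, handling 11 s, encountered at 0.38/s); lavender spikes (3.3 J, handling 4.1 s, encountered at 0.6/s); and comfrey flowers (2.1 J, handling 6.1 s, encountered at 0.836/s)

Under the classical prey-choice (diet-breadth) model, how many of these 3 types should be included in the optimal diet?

1

Rank by E/h (J/s): lavender spikes 0.805, deep corollas 0.427, comfrey flowers 0.344. Include each in turn until the next type's E/h falls below the running intake rate.
Rate on top 1: 0.5723. deep corollas: 0.427 < 0.5723 → exclude; stop.
Optimal diet: lavender spikes — 1 of 3 types.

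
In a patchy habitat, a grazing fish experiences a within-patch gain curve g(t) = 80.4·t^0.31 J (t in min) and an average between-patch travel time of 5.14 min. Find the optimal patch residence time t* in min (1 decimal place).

2.3 min

Optimal t* satisfies g'(t*) = g(t*)/(T + t*).
g'(t) = 0.31·80.4·t^-0.69. Setting 0.31·80.4·t^-0.69 = 80.4·t^0.31/(5.14+t) gives 0.31(5.14+t) = t, so 0.69·t = 0.31×5.14.
t* = 0.31×5.14/0.69 = 2.309 min.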